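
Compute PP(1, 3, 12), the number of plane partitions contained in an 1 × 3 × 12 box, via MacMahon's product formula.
PP(1, 3, 12) = 455

Evaluate the triple product over i = 1..1, j = 1..3, k = 1..12. The factors are (2/1) · (3/2) · (4/3) · (5/4) · (6/5) · (7/6) · (8/7) · (9/8) · … (36 factors total). The numerators and denominators telescope so the product is an integer; carrying out the multiplication exactly gives PP(1, 3, 12) = 455.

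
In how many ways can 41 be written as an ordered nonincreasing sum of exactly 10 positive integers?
p(41, 10 parts) = 4242

Partitions of n into exactly k parts are in bijection with partitions of n − k into at most k parts (subtract 1 from each part). So p(41, exactly 10) = p(31, parts ≤ 10). Computing via the recurrence p(m, j) = p(m, j−1) + p(m−j, j) gives 4242.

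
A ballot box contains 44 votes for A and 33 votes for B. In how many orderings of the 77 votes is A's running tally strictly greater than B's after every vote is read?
Strict-lead orderings = 898530797291910275850

Total orderings of the 77 votes with 44 for A: C(77, 44) = 6289715581043371930950. By the Bertrand ballot formula (Cycle Lemma / reflection principle), the number of orderings in which A is strictly ahead of B throughout is (p − q)/(p + q) · C(p + q, p) = (44 − 33)/(44 + 33) · 6289715581043371930950 = 898530797291910275850.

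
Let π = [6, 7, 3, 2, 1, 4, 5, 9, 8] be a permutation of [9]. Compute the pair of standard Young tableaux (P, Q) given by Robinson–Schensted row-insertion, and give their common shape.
P = [1, 4, 5, 8] / [2, 7, 9] / [3] / [6];  Q = [1, 2, 7, 8] / [3, 6, 9] / [4] / [5];  common shape = (4, 3, 1, 1)

Row-insert the values π_1, π_2, … into P one at a time, bumping the leftmost entry strictly greater than the inserted value down to the next row. The recording tableau Q records, in position (i, j), the step at which that cell was added to P.
  Insert 6 (step 1): P = [6];  Q = [1]
  Insert 7 (step 2): P = [6, 7];  Q = [1, 2]
  Insert 3 (step 3): P = [3, 7] / [6];  Q = [1, 2] / [3]
  Insert 2 (step 4): P = [2, 7] / [3] / [6];  Q = [1, 2] / [3] / [4]
  Insert 1 (step 5): P = [1, 7] / [2] / [3] / [6];  Q = [1, 2] / [3] / [4] / [5]
  Insert 4 (step 6): P = [1, 4] / [2, 7] / [3] / [6];  Q = [1, 2] / [3, 6] / [4] / [5]
  Insert 5 (step 7): P = [1, 4, 5] / [2, 7] / [3] / [6];  Q = [1, 2, 7] / [3, 6] / [4] / [5]
  Insert 9 (step 8): P = [1, 4, 5, 9] / [2, 7] / [3] / [6];  Q = [1, 2, 7, 8] / [3, 6] / [4] / [5]
  Insert 8 (step 9): P = [1, 4, 5, 8] / [2, 7, 9] / [3] / [6];  Q = [1, 2, 7, 8] / [3, 6, 9] / [4] / [5]
Final shape: (4, 3, 1, 1).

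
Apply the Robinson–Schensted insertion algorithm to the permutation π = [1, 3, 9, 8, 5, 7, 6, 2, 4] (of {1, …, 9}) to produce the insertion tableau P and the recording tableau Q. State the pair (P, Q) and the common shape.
P = [1, 2, 4, 6] / [3, 5] / [7] / [8] / [9];  Q = [1, 2, 3, 6] / [4, 9] / [5] / [7] / [8];  common shape = (4, 2, 1, 1, 1)

Row-insert the values π_1, π_2, … into P one at a time, bumping the leftmost entry strictly greater than the inserted value down to the next row. The recording tableau Q records, in position (i, j), the step at which that cell was added to P.
  Insert 1 (step 1): P = [1];  Q = [1]
  Insert 3 (step 2): P = [1, 3];  Q = [1, 2]
  Insert 9 (step 3): P = [1, 3, 9];  Q = [1, 2, 3]
  Insert 8 (step 4): P = [1, 3, 8] / [9];  Q = [1, 2, 3] / [4]
  Insert 5 (step 5): P = [1, 3, 5] / [8] / [9];  Q = [1, 2, 3] / [4] / [5]
  Insert 7 (step 6): P = [1, 3, 5, 7] / [8] / [9];  Q = [1, 2, 3, 6] / [4] / [5]
  Insert 6 (step 7): P = [1, 3, 5, 6] / [7] / [8] / [9];  Q = [1, 2, 3, 6] / [4] / [5] / [7]
  Insert 2 (step 8): P = [1, 2, 5, 6] / [3] / [7] / [8] / [9];  Q = [1, 2, 3, 6] / [4] / [5] / [7] / [8]
  Insert 4 (step 9): P = [1, 2, 4, 6] / [3, 5] / [7] / [8] / [9];  Q = [1, 2, 3, 6] / [4, 9] / [5] / [7] / [8]
Final shape: (4, 2, 1, 1, 1).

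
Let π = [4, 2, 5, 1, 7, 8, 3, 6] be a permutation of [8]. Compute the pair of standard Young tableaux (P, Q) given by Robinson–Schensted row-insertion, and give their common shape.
P = [1, 3, 6, 8] / [2, 5, 7] / [4];  Q = [1, 3, 5, 6] / [2, 7, 8] / [4];  common shape = (4, 3, 1)

Row-insert the values π_1, π_2, … into P one at a time, bumping the leftmost entry strictly greater than the inserted value down to the next row. The recording tableau Q records, in position (i, j), the step at which that cell was added to P.
  Insert 4 (step 1): P = [4];  Q = [1]
  Insert 2 (step 2): P = [2] / [4];  Q = [1] / [2]
  Insert 5 (step 3): P = [2, 5] / [4];  Q = [1, 3] / [2]
  Insert 1 (step 4): P = [1, 5] / [2] / [4];  Q = [1, 3] / [2] / [4]
  Insert 7 (step 5): P = [1, 5, 7] / [2] / [4];  Q = [1, 3, 5] / [2] / [4]
  Insert 8 (step 6): P = [1, 5, 7, 8] / [2] / [4];  Q = [1, 3, 5, 6] / [2] / [4]
  Insert 3 (step 7): P = [1, 3, 7, 8] / [2, 5] / [4];  Q = [1, 3, 5, 6] / [2, 7] / [4]
  Insert 6 (step 8): P = [1, 3, 6, 8] / [2, 5, 7] / [4];  Q = [1, 3, 5, 6] / [2, 7, 8] / [4]
Final shape: (4, 3, 1).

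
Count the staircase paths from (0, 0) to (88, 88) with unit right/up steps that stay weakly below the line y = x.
C_88 = 64633260585762914370496637486146181462681535261000

These NE paths below the diagonal are counted by the Catalan number C_n = (1/(n + 1)) · C(2n, n). For n = 88: C_88 = (1/89) · C(176, 88) = 5752360192132899378974200736267010150178656638229000/89 = 64633260585762914370496637486146181462681535261000.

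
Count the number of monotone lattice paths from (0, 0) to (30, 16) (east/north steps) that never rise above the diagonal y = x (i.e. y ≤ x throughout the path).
Number of paths = 479755088010

By the reflection principle (André's argument), the number of monotone paths to (30, 16) with n ≤ m that never go above y = x is C(46, 30) − C(46, 31) = 991493848554 − 511738760544 = 479755088010.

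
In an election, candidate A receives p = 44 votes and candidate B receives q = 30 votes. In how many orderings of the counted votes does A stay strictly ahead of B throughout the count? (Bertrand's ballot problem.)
Strict-lead orderings = 88753881314296229808

Total orderings of the 74 votes with 44 for A: C(74, 44) = 469127658375565786128. By the Bertrand ballot formula (Cycle Lemma / reflection principle), the number of orderings in which A is strictly ahead of B throughout is (p − q)/(p + q) · C(p + q, p) = (44 − 30)/(44 + 30) · 469127658375565786128 = 88753881314296229808.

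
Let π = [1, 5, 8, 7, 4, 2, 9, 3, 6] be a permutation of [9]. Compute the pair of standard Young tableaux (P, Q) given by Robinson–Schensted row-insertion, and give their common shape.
P = [1, 2, 3, 6] / [4, 7, 9] / [5] / [8];  Q = [1, 2, 3, 7] / [4, 8, 9] / [5] / [6];  common shape = (4, 3, 1, 1)

Row-insert the values π_1, π_2, … into P one at a time, bumping the leftmost entry strictly greater than the inserted value down to the next row. The recording tableau Q records, in position (i, j), the step at which that cell was added to P.
  Insert 1 (step 1): P = [1];  Q = [1]
  Insert 5 (step 2): P = [1, 5];  Q = [1, 2]
  Insert 8 (step 3): P = [1, 5, 8];  Q = [1, 2, 3]
  Insert 7 (step 4): P = [1, 5, 7] / [8];  Q = [1, 2, 3] / [4]
  Insert 4 (step 5): P = [1, 4, 7] / [5] / [8];  Q = [1, 2, 3] / [4] / [5]
  Insert 2 (step 6): P = [1, 2, 7] / [4] / [5] / [8];  Q = [1, 2, 3] / [4] / [5] / [6]
  Insert 9 (step 7): P = [1, 2, 7, 9] / [4] / [5] / [8];  Q = [1, 2, 3, 7] / [4] / [5] / [6]
  Insert 3 (step 8): P = [1, 2, 3, 9] / [4, 7] / [5] / [8];  Q = [1, 2, 3, 7] / [4, 8] / [5] / [6]
  Insert 6 (step 9): P = [1, 2, 3, 6] / [4, 7, 9] / [5] / [8];  Q = [1, 2, 3, 7] / [4, 8, 9] / [5] / [6]
Final shape: (4, 3, 1, 1).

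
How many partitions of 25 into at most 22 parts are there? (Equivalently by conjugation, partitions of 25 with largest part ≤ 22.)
p(25, parts ≤ 22) = 1954

Use the recurrence p(n, m) = p(n, m−1) + p(n−m, m): either the largest part is < m (count p(n, m−1)) or the largest part is exactly m (remove one copy of m, count p(n−m, m)). With p(0, ·) = 1 this gives p(25, parts ≤ 22) = 1954. (By conjugating Young diagrams, this also counts partitions of 25 into at most 22 parts.)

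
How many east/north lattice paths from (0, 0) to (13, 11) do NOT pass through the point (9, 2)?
Number of paths = 2456819

Total paths from (0, 0) to (13, 11): C(24, 13) = 2496144. Paths through (9, 2): (paths (0, 0) → (9, 2)) × (paths (9, 2) → (13, 11)) = C(11, 9) · C(13, 4) = 55 · 715 = 39325. Avoidance count = 2496144 − 39325 = 2456819.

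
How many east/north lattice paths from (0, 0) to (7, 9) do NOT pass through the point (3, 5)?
Number of paths = 7520

Total paths from (0, 0) to (7, 9): C(16, 7) = 11440. Paths through (3, 5): (paths (0, 0) → (3, 5)) × (paths (3, 5) → (7, 9)) = C(8, 3) · C(8, 4) = 56 · 70 = 3920. Avoidance count = 11440 − 3920 = 7520.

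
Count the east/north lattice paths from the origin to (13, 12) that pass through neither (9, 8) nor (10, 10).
Number of paths = 2380340

Inclusion–exclusion. Total paths: C(25, 13) = 5200300. Through P₁: C(17, 9)·C(8, 4) = 1701700. Through P₂: C(20, 10)·C(5, 3) = 1847560. Since P₁ is strictly southwest of P₂, a monotone path through both must visit P₁ then P₂; paths through both = C(17, 9)·C(3, 1)·C(5, 3) = 729300. Avoid both = 5200300 − 1701700 − 1847560 + 729300 = 2380340.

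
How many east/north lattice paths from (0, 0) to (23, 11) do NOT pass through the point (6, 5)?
Number of paths = 239460246

Total paths from (0, 0) to (23, 11): C(34, 23) = 286097760. Paths through (6, 5): (paths (0, 0) → (6, 5)) × (paths (6, 5) → (23, 11)) = C(11, 6) · C(23, 17) = 462 · 100947 = 46637514. Avoidance count = 286097760 − 46637514 = 239460246.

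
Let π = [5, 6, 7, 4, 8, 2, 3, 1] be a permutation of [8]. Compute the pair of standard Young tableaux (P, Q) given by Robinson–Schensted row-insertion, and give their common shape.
P = [1, 3, 7, 8] / [2, 6] / [4] / [5];  Q = [1, 2, 3, 5] / [4, 7] / [6] / [8];  common shape = (4, 2, 1, 1)

Row-insert the values π_1, π_2, … into P one at a time, bumping the leftmost entry strictly greater than the inserted value down to the next row. The recording tableau Q records, in position (i, j), the step at which that cell was added to P.
  Insert 5 (step 1): P = [5];  Q = [1]
  Insert 6 (step 2): P = [5, 6];  Q = [1, 2]
  Insert 7 (step 3): P = [5, 6, 7];  Q = [1, 2, 3]
  Insert 4 (step 4): P = [4, 6, 7] / [5];  Q = [1, 2, 3] / [4]
  Insert 8 (step 5): P = [4, 6, 7, 8] / [5];  Q = [1, 2, 3, 5] / [4]
  Insert 2 (step 6): P = [2, 6, 7, 8] / [4] / [5];  Q = [1, 2, 3, 5] / [4] / [6]
  Insert 3 (step 7): P = [2, 3, 7, 8] / [4, 6] / [5];  Q = [1, 2, 3, 5] / [4, 7] / [6]
  Insert 1 (step 8): P = [1, 3, 7, 8] / [2, 6] / [4] / [5];  Q = [1, 2, 3, 5] / [4, 7] / [6] / [8]
Final shape: (4, 2, 1, 1).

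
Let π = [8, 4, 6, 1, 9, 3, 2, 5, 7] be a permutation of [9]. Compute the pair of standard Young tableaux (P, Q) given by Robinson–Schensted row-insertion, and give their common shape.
P = [1, 2, 5, 7] / [3, 6, 9] / [4] / [8];  Q = [1, 3, 5, 9] / [2, 6, 8] / [4] / [7];  common shape = (4, 3, 1, 1)

Row-insert the values π_1, π_2, … into P one at a time, bumping the leftmost entry strictly greater than the inserted value down to the next row. The recording tableau Q records, in position (i, j), the step at which that cell was added to P.
  Insert 8 (step 1): P = [8];  Q = [1]
  Insert 4 (step 2): P = [4] / [8];  Q = [1] / [2]
  Insert 6 (step 3): P = [4, 6] / [8];  Q = [1, 3] / [2]
  Insert 1 (step 4): P = [1, 6] / [4] / [8];  Q = [1, 3] / [2] / [4]
  Insert 9 (step 5): P = [1, 6, 9] / [4] / [8];  Q = [1, 3, 5] / [2] / [4]
  Insert 3 (step 6): P = [1, 3, 9] / [4, 6] / [8];  Q = [1, 3, 5] / [2, 6] / [4]
  Insert 2 (step 7): P = [1, 2, 9] / [3, 6] / [4] / [8];  Q = [1, 3, 5] / [2, 6] / [4] / [7]
  Insert 5 (step 8): P = [1, 2, 5] / [3, 6, 9] / [4] / [8];  Q = [1, 3, 5] / [2, 6, 8] / [4] / [7]
  Insert 7 (step 9): P = [1, 2, 5, 7] / [3, 6, 9] / [4] / [8];  Q = [1, 3, 5, 9] / [2, 6, 8] / [4] / [7]
Final shape: (4, 3, 1, 1).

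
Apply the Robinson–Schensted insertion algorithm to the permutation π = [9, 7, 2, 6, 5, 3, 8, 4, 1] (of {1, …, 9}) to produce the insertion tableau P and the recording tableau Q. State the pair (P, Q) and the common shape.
P = [1, 3, 4] / [2, 8] / [5] / [6] / [7] / [9];  Q = [1, 4, 7] / [2, 8] / [3] / [5] / [6] / [9];  common shape = (3, 2, 1, 1, 1, 1)

Row-insert the values π_1, π_2, … into P one at a time, bumping the leftmost entry strictly greater than the inserted value down to the next row. The recording tableau Q records, in position (i, j), the step at which that cell was added to P.
  Insert 9 (step 1): P = [9];  Q = [1]
  Insert 7 (step 2): P = [7] / [9];  Q = [1] / [2]
  Insert 2 (step 3): P = [2] / [7] / [9];  Q = [1] / [2] / [3]
  Insert 6 (step 4): P = [2, 6] / [7] / [9];  Q = [1, 4] / [2] / [3]
  Insert 5 (step 5): P = [2, 5] / [6] / [7] / [9];  Q = [1, 4] / [2] / [3] / [5]
  Insert 3 (step 6): P = [2, 3] / [5] / [6] / [7] / [9];  Q = [1, 4] / [2] / [3] / [5] / [6]
  Insert 8 (step 7): P = [2, 3, 8] / [5] / [6] / [7] / [9];  Q = [1, 4, 7] / [2] / [3] / [5] / [6]
  Insert 4 (step 8): P = [2, 3, 4] / [5, 8] / [6] / [7] / [9];  Q = [1, 4, 7] / [2, 8] / [3] / [5] / [6]
  Insert 1 (step 9): P = [1, 3, 4] / [2, 8] / [5] / [6] / [7] / [9];  Q = [1, 4, 7] / [2, 8] / [3] / [5] / [6] / [9]
Final shape: (3, 2, 1, 1, 1, 1).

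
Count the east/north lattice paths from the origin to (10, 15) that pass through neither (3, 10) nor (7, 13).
Number of paths = 2367148

Inclusion–exclusion. Total paths: C(25, 10) = 3268760. Through P₁: C(13, 3)·C(12, 7) = 226512. Through P₂: C(20, 7)·C(5, 3) = 775200. Since P₁ is strictly southwest of P₂, a monotone path through both must visit P₁ then P₂; paths through both = C(13, 3)·C(7, 4)·C(5, 3) = 100100. Avoid both = 3268760 − 226512 − 775200 + 100100 = 2367148.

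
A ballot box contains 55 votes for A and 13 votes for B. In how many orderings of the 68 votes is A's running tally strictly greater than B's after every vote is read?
Strict-lead orderings = 19374801204192

Total orderings of the 68 votes with 55 for A: C(68, 55) = 31368725759168. By the Bertrand ballot formula (Cycle Lemma / reflection principle), the number of orderings in which A is strictly ahead of B throughout is (p − q)/(p + q) · C(p + q, p) = (55 − 13)/(55 + 13) · 31368725759168 = 19374801204192.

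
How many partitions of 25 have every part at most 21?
p(25, parts ≤ 21) = 1951

Use the recurrence p(n, m) = p(n, m−1) + p(n−m, m): either the largest part is < m (count p(n, m−1)) or the largest part is exactly m (remove one copy of m, count p(n−m, m)). With p(0, ·) = 1 this gives p(25, parts ≤ 21) = 1951. (By conjugating Young diagrams, this also counts partitions of 25 into at most 21 parts.)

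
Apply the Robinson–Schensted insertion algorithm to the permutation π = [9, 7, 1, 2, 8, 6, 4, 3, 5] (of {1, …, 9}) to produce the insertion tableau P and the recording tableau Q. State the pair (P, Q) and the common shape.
P = [1, 2, 3, 5] / [4, 8] / [6] / [7] / [9];  Q = [1, 4, 5, 9] / [2, 6] / [3] / [7] / [8];  common shape = (4, 2, 1, 1, 1)

Row-insert the values π_1, π_2, … into P one at a time, bumping the leftmost entry strictly greater than the inserted value down to the next row. The recording tableau Q records, in position (i, j), the step at which that cell was added to P.
  Insert 9 (step 1): P = [9];  Q = [1]
  Insert 7 (step 2): P = [7] / [9];  Q = [1] / [2]
  Insert 1 (step 3): P = [1] / [7] / [9];  Q = [1] / [2] / [3]
  Insert 2 (step 4): P = [1, 2] / [7] / [9];  Q = [1, 4] / [2] / [3]
  Insert 8 (step 5): P = [1, 2, 8] / [7] / [9];  Q = [1, 4, 5] / [2] / [3]
  Insert 6 (step 6): P = [1, 2, 6] / [7, 8] / [9];  Q = [1, 4, 5] / [2, 6] / [3]
  Insert 4 (step 7): P = [1, 2, 4] / [6, 8] / [7] / [9];  Q = [1, 4, 5] / [2, 6] / [3] / [7]
  Insert 3 (step 8): P = [1, 2, 3] / [4, 8] / [6] / [7] / [9];  Q = [1, 4, 5] / [2, 6] / [3] / [7] / [8]
  Insert 5 (step 9): P = [1, 2, 3, 5] / [4, 8] / [6] / [7] / [9];  Q = [1, 4, 5, 9] / [2, 6] / [3] / [7] / [8]
Final shape: (4, 2, 1, 1, 1).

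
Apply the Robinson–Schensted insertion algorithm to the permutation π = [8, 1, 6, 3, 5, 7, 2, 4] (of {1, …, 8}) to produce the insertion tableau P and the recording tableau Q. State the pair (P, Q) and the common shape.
P = [1, 2, 4, 7] / [3, 5] / [6] / [8];  Q = [1, 3, 5, 6] / [2, 8] / [4] / [7];  common shape = (4, 2, 1, 1)

Row-insert the values π_1, π_2, … into P one at a time, bumping the leftmost entry strictly greater than the inserted value down to the next row. The recording tableau Q records, in position (i, j), the step at which that cell was added to P.
  Insert 8 (step 1): P = [8];  Q = [1]
  Insert 1 (step 2): P = [1] / [8];  Q = [1] / [2]
  Insert 6 (step 3): P = [1, 6] / [8];  Q = [1, 3] / [2]
  Insert 3 (step 4): P = [1, 3] / [6] / [8];  Q = [1, 3] / [2] / [4]
  Insert 5 (step 5): P = [1, 3, 5] / [6] / [8];  Q = [1, 3, 5] / [2] / [4]
  Insert 7 (step 6): P = [1, 3, 5, 7] / [6] / [8];  Q = [1, 3, 5, 6] / [2] / [4]
  Insert 2 (step 7): P = [1, 2, 5, 7] / [3] / [6] / [8];  Q = [1, 3, 5, 6] / [2] / [4] / [7]
  Insert 4 (step 8): P = [1, 2, 4, 7] / [3, 5] / [6] / [8];  Q = [1, 3, 5, 6] / [2, 8] / [4] / [7]
Final shape: (4, 2, 1, 1).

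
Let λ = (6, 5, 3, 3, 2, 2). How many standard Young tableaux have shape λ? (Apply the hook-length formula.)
# SYT of shape (6, 5, 3, 3, 2, 2) = 533306592

Hook-length formula: f^λ = n! / Π hook(c), product over all cells c of the Young diagram. For λ = (6, 5, 3, 3, 2, 2), n = 21 boxes. Hook lengths by row (left-to-right, top-to-bottom): [11, 10, 7, 4, 3, 1]; [9, 8, 5, 2, 1]; [6, 5, 2]; [5, 4, 1]; [3, 2]; [2, 1]. Product of hooks = 95800320000. So f^λ = 21! / 95800320000 = 51090942171709440000 / 95800320000 = 533306592.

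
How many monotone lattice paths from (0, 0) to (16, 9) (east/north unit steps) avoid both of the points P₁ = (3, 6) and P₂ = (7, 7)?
Number of paths = 1830275

Inclusion–exclusion. Total paths: C(25, 16) = 2042975. Through P₁: C(9, 3)·C(16, 13) = 47040. Through P₂: C(14, 7)·C(11, 9) = 188760. Since P₁ is strictly southwest of P₂, a monotone path through both must visit P₁ then P₂; paths through both = C(9, 3)·C(5, 4)·C(11, 9) = 23100. Avoid both = 2042975 − 47040 − 188760 + 23100 = 1830275.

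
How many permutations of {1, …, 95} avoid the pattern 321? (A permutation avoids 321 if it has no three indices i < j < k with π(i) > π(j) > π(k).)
C_95 = 944973797977428207852605870454939596837230758234904050

These 321-avoiding permutations are counted by the Catalan number C_n = (1/(n + 1)) · C(2n, n). For n = 95: C_95 = (1/96) · C(190, 95) = 90717484605833107953850163563674201296374152790550788800/96 = 944973797977428207852605870454939596837230758234904050.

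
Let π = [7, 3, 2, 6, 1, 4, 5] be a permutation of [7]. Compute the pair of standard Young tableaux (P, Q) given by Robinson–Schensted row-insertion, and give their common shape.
P = [1, 4, 5] / [2, 6] / [3] / [7];  Q = [1, 4, 7] / [2, 6] / [3] / [5];  common shape = (3, 2, 1, 1)

Row-insert the values π_1, π_2, … into P one at a time, bumping the leftmost entry strictly greater than the inserted value down to the next row. The recording tableau Q records, in position (i, j), the step at which that cell was added to P.
  Insert 7 (step 1): P = [7];  Q = [1]
  Insert 3 (step 2): P = [3] / [7];  Q = [1] / [2]
  Insert 2 (step 3): P = [2] / [3] / [7];  Q = [1] / [2] / [3]
  Insert 6 (step 4): P = [2, 6] / [3] / [7];  Q = [1, 4] / [2] / [3]
  Insert 1 (step 5): P = [1, 6] / [2] / [3] / [7];  Q = [1, 4] / [2] / [3] / [5]
  Insert 4 (step 6): P = [1, 4] / [2, 6] / [3] / [7];  Q = [1, 4] / [2, 6] / [3] / [5]
  Insert 5 (step 7): P = [1, 4, 5] / [2, 6] / [3] / [7];  Q = [1, 4, 7] / [2, 6] / [3] / [5]
Final shape: (3, 2, 1, 1).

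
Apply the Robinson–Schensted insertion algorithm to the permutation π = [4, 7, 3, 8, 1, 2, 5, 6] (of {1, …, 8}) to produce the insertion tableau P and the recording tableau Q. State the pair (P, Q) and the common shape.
P = [1, 2, 5, 6] / [3, 7, 8] / [4];  Q = [1, 2, 4, 8] / [3, 6, 7] / [5];  common shape = (4, 3, 1)

Row-insert the values π_1, π_2, … into P one at a time, bumping the leftmost entry strictly greater than the inserted value down to the next row. The recording tableau Q records, in position (i, j), the step at which that cell was added to P.
  Insert 4 (step 1): P = [4];  Q = [1]
  Insert 7 (step 2): P = [4, 7];  Q = [1, 2]
  Insert 3 (step 3): P = [3, 7] / [4];  Q = [1, 2] / [3]
  Insert 8 (step 4): P = [3, 7, 8] / [4];  Q = [1, 2, 4] / [3]
  Insert 1 (step 5): P = [1, 7, 8] / [3] / [4];  Q = [1, 2, 4] / [3] / [5]
  Insert 2 (step 6): P = [1, 2, 8] / [3, 7] / [4];  Q = [1, 2, 4] / [3, 6] / [5]
  Insert 5 (step 7): P = [1, 2, 5] / [3, 7, 8] / [4];  Q = [1, 2, 4] / [3, 6, 7] / [5]
  Insert 6 (step 8): P = [1, 2, 5, 6] / [3, 7, 8] / [4];  Q = [1, 2, 4, 8] / [3, 6, 7] / [5]
Final shape: (4, 3, 1).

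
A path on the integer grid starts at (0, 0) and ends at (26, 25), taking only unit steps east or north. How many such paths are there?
Number of paths = 247959266474052

A monotone lattice path from (0, 0) to (26, 25) consists of 26 east steps and 25 north steps in some order, so it is determined by which 26 of the 51 steps are east. The count is C(51, 26) = 247959266474052.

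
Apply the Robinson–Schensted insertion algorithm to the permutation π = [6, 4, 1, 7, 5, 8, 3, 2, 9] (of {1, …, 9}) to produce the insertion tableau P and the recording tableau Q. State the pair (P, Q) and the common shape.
P = [1, 2, 8, 9] / [3, 5] / [4, 7] / [6];  Q = [1, 4, 6, 9] / [2, 5] / [3, 7] / [8];  common shape = (4, 2, 2, 1)

Row-insert the values π_1, π_2, … into P one at a time, bumping the leftmost entry strictly greater than the inserted value down to the next row. The recording tableau Q records, in position (i, j), the step at which that cell was added to P.
  Insert 6 (step 1): P = [6];  Q = [1]
  Insert 4 (step 2): P = [4] / [6];  Q = [1] / [2]
  Insert 1 (step 3): P = [1] / [4] / [6];  Q = [1] / [2] / [3]
  Insert 7 (step 4): P = [1, 7] / [4] / [6];  Q = [1, 4] / [2] / [3]
  Insert 5 (step 5): P = [1, 5] / [4, 7] / [6];  Q = [1, 4] / [2, 5] / [3]
  Insert 8 (step 6): P = [1, 5, 8] / [4, 7] / [6];  Q = [1, 4, 6] / [2, 5] / [3]
  Insert 3 (step 7): P = [1, 3, 8] / [4, 5] / [6, 7];  Q = [1, 4, 6] / [2, 5] / [3, 7]
  Insert 2 (step 8): P = [1, 2, 8] / [3, 5] / [4, 7] / [6];  Q = [1, 4, 6] / [2, 5] / [3, 7] / [8]
  Insert 9 (step 9): P = [1, 2, 8, 9] / [3, 5] / [4, 7] / [6];  Q = [1, 4, 6, 9] / [2, 5] / [3, 7] / [8]
Final shape: (4, 2, 2, 1).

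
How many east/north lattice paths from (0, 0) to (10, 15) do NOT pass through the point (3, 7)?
Number of paths = 2496560

Total paths from (0, 0) to (10, 15): C(25, 10) = 3268760. Paths through (3, 7): (paths (0, 0) → (3, 7)) × (paths (3, 7) → (10, 15)) = C(10, 3) · C(15, 7) = 120 · 6435 = 772200. Avoidance count = 3268760 − 772200 = 2496560.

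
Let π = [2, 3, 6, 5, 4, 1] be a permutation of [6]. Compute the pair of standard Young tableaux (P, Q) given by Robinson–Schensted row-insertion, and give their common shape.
P = [1, 3, 4] / [2] / [5] / [6];  Q = [1, 2, 3] / [4] / [5] / [6];  common shape = (3, 1, 1, 1)

Row-insert the values π_1, π_2, … into P one at a time, bumping the leftmost entry strictly greater than the inserted value down to the next row. The recording tableau Q records, in position (i, j), the step at which that cell was added to P.
  Insert 2 (step 1): P = [2];  Q = [1]
  Insert 3 (step 2): P = [2, 3];  Q = [1, 2]
  Insert 6 (step 3): P = [2, 3, 6];  Q = [1, 2, 3]
  Insert 5 (step 4): P = [2, 3, 5] / [6];  Q = [1, 2, 3] / [4]
  Insert 4 (step 5): P = [2, 3, 4] / [5] / [6];  Q = [1, 2, 3] / [4] / [5]
  Insert 1 (step 6): P = [1, 3, 4] / [2] / [5] / [6];  Q = [1, 2, 3] / [4] / [5] / [6]
Final shape: (3, 1, 1, 1).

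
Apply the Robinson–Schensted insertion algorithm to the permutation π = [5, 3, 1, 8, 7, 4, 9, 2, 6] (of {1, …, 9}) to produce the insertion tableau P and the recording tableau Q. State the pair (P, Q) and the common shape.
P = [1, 2, 6] / [3, 4, 9] / [5, 7] / [8];  Q = [1, 4, 7] / [2, 5, 9] / [3, 6] / [8];  common shape = (3, 3, 2, 1)

Row-insert the values π_1, π_2, … into P one at a time, bumping the leftmost entry strictly greater than the inserted value down to the next row. The recording tableau Q records, in position (i, j), the step at which that cell was added to P.
  Insert 5 (step 1): P = [5];  Q = [1]
  Insert 3 (step 2): P = [3] / [5];  Q = [1] / [2]
  Insert 1 (step 3): P = [1] / [3] / [5];  Q = [1] / [2] / [3]
  Insert 8 (step 4): P = [1, 8] / [3] / [5];  Q = [1, 4] / [2] / [3]
  Insert 7 (step 5): P = [1, 7] / [3, 8] / [5];  Q = [1, 4] / [2, 5] / [3]
  Insert 4 (step 6): P = [1, 4] / [3, 7] / [5, 8];  Q = [1, 4] / [2, 5] / [3, 6]
  Insert 9 (step 7): P = [1, 4, 9] / [3, 7] / [5, 8];  Q = [1, 4, 7] / [2, 5] / [3, 6]
  Insert 2 (step 8): P = [1, 2, 9] / [3, 4] / [5, 7] / [8];  Q = [1, 4, 7] / [2, 5] / [3, 6] / [8]
  Insert 6 (step 9): P = [1, 2, 6] / [3, 4, 9] / [5, 7] / [8];  Q = [1, 4, 7] / [2, 5, 9] / [3, 6] / [8]
Final shape: (3, 3, 2, 1).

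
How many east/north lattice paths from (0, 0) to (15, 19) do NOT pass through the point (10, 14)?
Number of paths = 1361731008

Total paths from (0, 0) to (15, 19): C(34, 15) = 1855967520. Paths through (10, 14): (paths (0, 0) → (10, 14)) × (paths (10, 14) → (15, 19)) = C(24, 10) · C(10, 5) = 1961256 · 252 = 494236512. Avoidance count = 1855967520 − 494236512 = 1361731008.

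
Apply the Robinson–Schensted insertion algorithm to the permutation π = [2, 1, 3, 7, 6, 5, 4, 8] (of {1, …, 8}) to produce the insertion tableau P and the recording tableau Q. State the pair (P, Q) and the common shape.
P = [1, 3, 4, 8] / [2, 5] / [6] / [7];  Q = [1, 3, 4, 8] / [2, 5] / [6] / [7];  common shape = (4, 2, 1, 1)

Row-insert the values π_1, π_2, … into P one at a time, bumping the leftmost entry strictly greater than the inserted value down to the next row. The recording tableau Q records, in position (i, j), the step at which that cell was added to P.
  Insert 2 (step 1): P = [2];  Q = [1]
  Insert 1 (step 2): P = [1] / [2];  Q = [1] / [2]
  Insert 3 (step 3): P = [1, 3] / [2];  Q = [1, 3] / [2]
  Insert 7 (step 4): P = [1, 3, 7] / [2];  Q = [1, 3, 4] / [2]
  Insert 6 (step 5): P = [1, 3, 6] / [2, 7];  Q = [1, 3, 4] / [2, 5]
  Insert 5 (step 6): P = [1, 3, 5] / [2, 6] / [7];  Q = [1, 3, 4] / [2, 5] / [6]
  Insert 4 (step 7): P = [1, 3, 4] / [2, 5] / [6] / [7];  Q = [1, 3, 4] / [2, 5] / [6] / [7]
  Insert 8 (step 8): P = [1, 3, 4, 8] / [2, 5] / [6] / [7];  Q = [1, 3, 4, 8] / [2, 5] / [6] / [7]
Final shape: (4, 2, 1, 1).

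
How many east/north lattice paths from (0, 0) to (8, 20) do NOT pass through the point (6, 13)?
Number of paths = 2131353

Total paths from (0, 0) to (8, 20): C(28, 8) = 3108105. Paths through (6, 13): (paths (0, 0) → (6, 13)) × (paths (6, 13) → (8, 20)) = C(19, 6) · C(9, 2) = 27132 · 36 = 976752. Avoidance count = 3108105 − 976752 = 2131353.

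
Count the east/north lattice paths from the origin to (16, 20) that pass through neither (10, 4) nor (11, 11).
Number of paths = 5836941649

Inclusion–exclusion. Total paths: C(36, 16) = 7307872110. Through P₁: C(14, 10)·C(22, 6) = 74687613. Through P₂: C(22, 11)·C(14, 5) = 1412274864. Since P₁ is strictly southwest of P₂, a monotone path through both must visit P₁ then P₂; paths through both = C(14, 10)·C(8, 1)·C(14, 5) = 16032016. Avoid both = 7307872110 − 74687613 − 1412274864 + 16032016 = 5836941649.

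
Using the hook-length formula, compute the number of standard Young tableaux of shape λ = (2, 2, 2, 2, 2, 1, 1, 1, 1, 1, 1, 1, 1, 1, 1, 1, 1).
# SYT of shape (2, 2, 2, 2, 2, 1, 1, 1, 1, 1, 1, 1, 1, 1, 1, 1, 1) = 19019

Hook-length formula: f^λ = n! / Π hook(c), product over all cells c of the Young diagram. For λ = (2, 2, 2, 2, 2, 1, 1, 1, 1, 1, 1, 1, 1, 1, 1, 1, 1), n = 22 boxes. Hook lengths by row (left-to-right, top-to-bottom): [18, 5]; [17, 4]; [16, 3]; [15, 2]; [14, 1]; [12]; [11]; [10]; [9]; [8]; [7]; [6]; [5]; [4]; [3]; [2]; [1]. Product of hooks = 59098834206720000. So f^λ = 22! / 59098834206720000 = 1124000727777607680000 / 59098834206720000 = 19019.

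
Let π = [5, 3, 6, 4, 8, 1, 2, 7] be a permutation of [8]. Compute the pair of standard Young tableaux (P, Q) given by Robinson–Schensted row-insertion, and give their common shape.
P = [1, 2, 7] / [3, 4, 8] / [5, 6];  Q = [1, 3, 5] / [2, 4, 8] / [6, 7];  common shape = (3, 3, 2)

Row-insert the values π_1, π_2, … into P one at a time, bumping the leftmost entry strictly greater than the inserted value down to the next row. The recording tableau Q records, in position (i, j), the step at which that cell was added to P.
  Insert 5 (step 1): P = [5];  Q = [1]
  Insert 3 (step 2): P = [3] / [5];  Q = [1] / [2]
  Insert 6 (step 3): P = [3, 6] / [5];  Q = [1, 3] / [2]
  Insert 4 (step 4): P = [3, 4] / [5, 6];  Q = [1, 3] / [2, 4]
  Insert 8 (step 5): P = [3, 4, 8] / [5, 6];  Q = [1, 3, 5] / [2, 4]
  Insert 1 (step 6): P = [1, 4, 8] / [3, 6] / [5];  Q = [1, 3, 5] / [2, 4] / [6]
  Insert 2 (step 7): P = [1, 2, 8] / [3, 4] / [5, 6];  Q = [1, 3, 5] / [2, 4] / [6, 7]
  Insert 7 (step 8): P = [1, 2, 7] / [3, 4, 8] / [5, 6];  Q = [1, 3, 5] / [2, 4, 8] / [6, 7]
Final shape: (3, 3, 2).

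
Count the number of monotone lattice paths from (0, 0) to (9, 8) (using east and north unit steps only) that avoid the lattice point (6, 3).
Number of paths = 19606

Total paths from (0, 0) to (9, 8): C(17, 9) = 24310. Paths through (6, 3): (paths (0, 0) → (6, 3)) × (paths (6, 3) → (9, 8)) = C(9, 6) · C(8, 3) = 84 · 56 = 4704. Avoidance count = 24310 − 4704 = 19606.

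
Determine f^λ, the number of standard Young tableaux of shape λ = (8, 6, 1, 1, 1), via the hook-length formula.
# SYT of shape (8, 6, 1, 1, 1) = 340340

Hook-length formula: f^λ = n! / Π hook(c), product over all cells c of the Young diagram. For λ = (8, 6, 1, 1, 1), n = 17 boxes. Hook lengths by row (left-to-right, top-to-bottom): [12, 8, 7, 6, 5, 4, 2, 1]; [9, 5, 4, 3, 2, 1]; [3]; [2]; [1]. Product of hooks = 1045094400. So f^λ = 17! / 1045094400 = 355687428096000 / 1045094400 = 340340.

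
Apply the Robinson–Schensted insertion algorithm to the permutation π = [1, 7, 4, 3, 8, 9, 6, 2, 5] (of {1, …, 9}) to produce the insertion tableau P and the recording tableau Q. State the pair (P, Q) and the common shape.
P = [1, 2, 5, 9] / [3, 6] / [4, 8] / [7];  Q = [1, 2, 5, 6] / [3, 7] / [4, 9] / [8];  common shape = (4, 2, 2, 1)

Row-insert the values π_1, π_2, … into P one at a time, bumping the leftmost entry strictly greater than the inserted value down to the next row. The recording tableau Q records, in position (i, j), the step at which that cell was added to P.
  Insert 1 (step 1): P = [1];  Q = [1]
  Insert 7 (step 2): P = [1, 7];  Q = [1, 2]
  Insert 4 (step 3): P = [1, 4] / [7];  Q = [1, 2] / [3]
  Insert 3 (step 4): P = [1, 3] / [4] / [7];  Q = [1, 2] / [3] / [4]
  Insert 8 (step 5): P = [1, 3, 8] / [4] / [7];  Q = [1, 2, 5] / [3] / [4]
  Insert 9 (step 6): P = [1, 3, 8, 9] / [4] / [7];  Q = [1, 2, 5, 6] / [3] / [4]
  Insert 6 (step 7): P = [1, 3, 6, 9] / [4, 8] / [7];  Q = [1, 2, 5, 6] / [3, 7] / [4]
  Insert 2 (step 8): P = [1, 2, 6, 9] / [3, 8] / [4] / [7];  Q = [1, 2, 5, 6] / [3, 7] / [4] / [8]
  Insert 5 (step 9): P = [1, 2, 5, 9] / [3, 6] / [4, 8] / [7];  Q = [1, 2, 5, 6] / [3, 7] / [4, 9] / [8]
Final shape: (4, 2, 2, 1).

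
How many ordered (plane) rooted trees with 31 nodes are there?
C_30 = 3814986502092304

These ordered rooted trees are counted by the Catalan number C_n = (1/(n + 1)) · C(2n, n). For n = 30: C_30 = (1/31) · C(60, 30) = 118264581564861424/31 = 3814986502092304.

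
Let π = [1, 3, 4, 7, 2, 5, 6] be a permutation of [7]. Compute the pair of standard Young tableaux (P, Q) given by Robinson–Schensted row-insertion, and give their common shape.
P = [1, 2, 4, 5, 6] / [3, 7];  Q = [1, 2, 3, 4, 7] / [5, 6];  common shape = (5, 2)

Row-insert the values π_1, π_2, … into P one at a time, bumping the leftmost entry strictly greater than the inserted value down to the next row. The recording tableau Q records, in position (i, j), the step at which that cell was added to P.
  Insert 1 (step 1): P = [1];  Q = [1]
  Insert 3 (step 2): P = [1, 3];  Q = [1, 2]
  Insert 4 (step 3): P = [1, 3, 4];  Q = [1, 2, 3]
  Insert 7 (step 4): P = [1, 3, 4, 7];  Q = [1, 2, 3, 4]
  Insert 2 (step 5): P = [1, 2, 4, 7] / [3];  Q = [1, 2, 3, 4] / [5]
  Insert 5 (step 6): P = [1, 2, 4, 5] / [3, 7];  Q = [1, 2, 3, 4] / [5, 6]
  Insert 6 (step 7): P = [1, 2, 4, 5, 6] / [3, 7];  Q = [1, 2, 3, 4, 7] / [5, 6]
Final shape: (5, 2).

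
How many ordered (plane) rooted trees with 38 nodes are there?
C_37 = 45950804324621742364

These ordered rooted trees are counted by the Catalan number C_n = (1/(n + 1)) · C(2n, n). For n = 37: C_37 = (1/38) · C(74, 37) = 1746130564335626209832/38 = 45950804324621742364.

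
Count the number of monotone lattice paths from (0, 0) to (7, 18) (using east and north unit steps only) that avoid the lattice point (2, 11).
Number of paths = 418924

Total paths from (0, 0) to (7, 18): C(25, 7) = 480700. Paths through (2, 11): (paths (0, 0) → (2, 11)) × (paths (2, 11) → (7, 18)) = C(13, 2) · C(12, 5) = 78 · 792 = 61776. Avoidance count = 480700 − 61776 = 418924.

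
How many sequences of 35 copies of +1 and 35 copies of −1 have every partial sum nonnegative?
C_35 = 3116285494907301262

These ballot sequences are counted by the Catalan number C_n = (1/(n + 1)) · C(2n, n). For n = 35: C_35 = (1/36) · C(70, 35) = 112186277816662845432/36 = 3116285494907301262.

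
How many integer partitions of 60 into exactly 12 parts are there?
p(60, 12 parts) = 74287

Partitions of n into exactly k parts are in bijection with partitions of n − k into at most k parts (subtract 1 from each part). So p(60, exactly 12) = p(48, parts ≤ 12). Computing via the recurrence p(m, j) = p(m, j−1) + p(m−j, j) gives 74287.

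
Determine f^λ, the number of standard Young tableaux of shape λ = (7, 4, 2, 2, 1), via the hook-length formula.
# SYT of shape (7, 4, 2, 2, 1) = 698880

Hook-length formula: f^λ = n! / Π hook(c), product over all cells c of the Young diagram. For λ = (7, 4, 2, 2, 1), n = 16 boxes. Hook lengths by row (left-to-right, top-to-bottom): [11, 9, 6, 5, 3, 2, 1]; [7, 5, 2, 1]; [4, 2]; [3, 1]; [1]. Product of hooks = 29937600. So f^λ = 16! / 29937600 = 20922789888000 / 29937600 = 698880.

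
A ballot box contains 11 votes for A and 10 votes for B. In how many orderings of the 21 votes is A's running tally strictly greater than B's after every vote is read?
Strict-lead orderings = 16796

Total orderings of the 21 votes with 11 for A: C(21, 11) = 352716. By the Bertrand ballot formula (Cycle Lemma / reflection principle), the number of orderings in which A is strictly ahead of B throughout is (p − q)/(p + q) · C(p + q, p) = (11 − 10)/(11 + 10) · 352716 = 16796.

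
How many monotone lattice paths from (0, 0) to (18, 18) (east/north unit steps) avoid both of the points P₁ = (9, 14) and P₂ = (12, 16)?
Number of paths = 7867848510

Inclusion–exclusion. Total paths: C(36, 18) = 9075135300. Through P₁: C(23, 9)·C(13, 9) = 584290850. Through P₂: C(28, 12)·C(8, 6) = 851809140. Since P₁ is strictly southwest of P₂, a monotone path through both must visit P₁ then P₂; paths through both = C(23, 9)·C(5, 3)·C(8, 6) = 228813200. Avoid both = 9075135300 − 584290850 − 851809140 + 228813200 = 7867848510.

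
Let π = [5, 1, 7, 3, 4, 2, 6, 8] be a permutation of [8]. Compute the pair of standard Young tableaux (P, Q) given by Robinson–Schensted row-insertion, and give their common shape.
P = [1, 2, 4, 6, 8] / [3, 7] / [5];  Q = [1, 3, 5, 7, 8] / [2, 4] / [6];  common shape = (5, 2, 1)

Row-insert the values π_1, π_2, … into P one at a time, bumping the leftmost entry strictly greater than the inserted value down to the next row. The recording tableau Q records, in position (i, j), the step at which that cell was added to P.
  Insert 5 (step 1): P = [5];  Q = [1]
  Insert 1 (step 2): P = [1] / [5];  Q = [1] / [2]
  Insert 7 (step 3): P = [1, 7] / [5];  Q = [1, 3] / [2]
  Insert 3 (step 4): P = [1, 3] / [5, 7];  Q = [1, 3] / [2, 4]
  Insert 4 (step 5): P = [1, 3, 4] / [5, 7];  Q = [1, 3, 5] / [2, 4]
  Insert 2 (step 6): P = [1, 2, 4] / [3, 7] / [5];  Q = [1, 3, 5] / [2, 4] / [6]
  Insert 6 (step 7): P = [1, 2, 4, 6] / [3, 7] / [5];  Q = [1, 3, 5, 7] / [2, 4] / [6]
  Insert 8 (step 8): P = [1, 2, 4, 6, 8] / [3, 7] / [5];  Q = [1, 3, 5, 7, 8] / [2, 4] / [6]
Final shape: (5, 2, 1).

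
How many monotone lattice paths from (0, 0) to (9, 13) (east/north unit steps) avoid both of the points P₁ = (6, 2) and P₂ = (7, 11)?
Number of paths = 297964

Inclusion–exclusion. Total paths: C(22, 9) = 497420. Through P₁: C(8, 6)·C(14, 3) = 10192. Through P₂: C(18, 7)·C(4, 2) = 190944. Since P₁ is strictly southwest of P₂, a monotone path through both must visit P₁ then P₂; paths through both = C(8, 6)·C(10, 1)·C(4, 2) = 1680. Avoid both = 497420 − 10192 − 190944 + 1680 = 297964.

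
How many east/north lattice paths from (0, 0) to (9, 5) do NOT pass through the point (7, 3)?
Number of paths = 1282

Total paths from (0, 0) to (9, 5): C(14, 9) = 2002. Paths through (7, 3): (paths (0, 0) → (7, 3)) × (paths (7, 3) → (9, 5)) = C(10, 7) · C(4, 2) = 120 · 6 = 720. Avoidance count = 2002 − 720 = 1282.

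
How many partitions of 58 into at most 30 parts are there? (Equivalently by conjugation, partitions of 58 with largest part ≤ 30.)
p(58, parts ≤ 30) = 700478

Use the recurrence p(n, m) = p(n, m−1) + p(n−m, m): either the largest part is < m (count p(n, m−1)) or the largest part is exactly m (remove one copy of m, count p(n−m, m)). With p(0, ·) = 1 this gives p(58, parts ≤ 30) = 700478. (By conjugating Young diagrams, this also counts partitions of 58 into at most 30 parts.)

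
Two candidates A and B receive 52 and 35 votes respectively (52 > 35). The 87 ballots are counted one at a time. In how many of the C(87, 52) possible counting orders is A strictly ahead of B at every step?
Strict-lead orderings = 494161867949019502866138

Total orderings of the 87 votes with 52 for A: C(87, 52) = 2528946030092040985256118. By the Bertrand ballot formula (Cycle Lemma / reflection principle), the number of orderings in which A is strictly ahead of B throughout is (p − q)/(p + q) · C(p + q, p) = (52 − 35)/(52 + 35) · 2528946030092040985256118 = 494161867949019502866138.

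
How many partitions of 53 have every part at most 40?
p(53, parts ≤ 40) = 329659

Use the recurrence p(n, m) = p(n, m−1) + p(n−m, m): either the largest part is < m (count p(n, m−1)) or the largest part is exactly m (remove one copy of m, count p(n−m, m)). With p(0, ·) = 1 this gives p(53, parts ≤ 40) = 329659. (By conjugating Young diagrams, this also counts partitions of 53 into at most 40 parts.)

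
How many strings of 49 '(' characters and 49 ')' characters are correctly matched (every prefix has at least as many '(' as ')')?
C_49 = 509552245179617138054608572

These balanced parentheses are counted by the Catalan number C_n = (1/(n + 1)) · C(2n, n). For n = 49: C_49 = (1/50) · C(98, 49) = 25477612258980856902730428600/50 = 509552245179617138054608572.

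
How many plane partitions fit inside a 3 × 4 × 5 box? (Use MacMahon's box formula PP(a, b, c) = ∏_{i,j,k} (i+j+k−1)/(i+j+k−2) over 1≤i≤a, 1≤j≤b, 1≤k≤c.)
PP(3, 4, 5) = 116424

Evaluate the triple product over i = 1..3, j = 1..4, k = 1..5. The factors are (2/1) · (3/2) · (4/3) · (5/4) · (6/5) · (3/2) · (4/3) · (5/4) · … (60 factors total). The numerators and denominators telescope so the product is an integer; carrying out the multiplication exactly gives PP(3, 4, 5) = 116424.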